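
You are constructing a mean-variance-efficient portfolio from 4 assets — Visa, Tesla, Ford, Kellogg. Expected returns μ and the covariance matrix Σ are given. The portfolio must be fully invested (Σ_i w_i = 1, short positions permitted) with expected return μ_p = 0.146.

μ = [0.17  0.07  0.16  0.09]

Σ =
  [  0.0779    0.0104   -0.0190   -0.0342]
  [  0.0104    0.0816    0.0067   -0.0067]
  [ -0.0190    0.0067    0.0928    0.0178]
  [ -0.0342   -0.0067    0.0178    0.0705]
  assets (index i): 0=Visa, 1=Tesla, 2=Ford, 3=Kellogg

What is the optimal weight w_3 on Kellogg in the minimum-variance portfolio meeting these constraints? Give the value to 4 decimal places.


0.2732

g=Σ⁻¹μ = [3.7647  0.4351  1.9551  2.6506]
h=Σ⁻¹𝟙 = [24.7850  10.2585  10.3994  24.5570]
a=μᵀg=1.221836  b=𝟙ᵀg=8.805582  c=𝟙ᵀh=69.999906  D=ac−b²=7.990098
λ₁=(c·0.146−b)/D = (69.999906·0.146−8.805582)/7.990098 = 0.177020
λ₂=(a−b·0.146)/D = (1.221836−8.805582·0.146)/7.990098 = -0.007982
w* = 0.177020·g + -0.007982·h:
  w_0 = 0.177020·3.7647 + -0.007982·24.7850 = 0.4686  (Visa)
  w_1 = 0.177020·0.4351 + -0.007982·10.2585 = -0.0049  (Tesla)
  w_2 = 0.177020·1.9551 + -0.007982·10.3994 = 0.2631  (Ford)
  w_3 = 0.177020·2.6506 + -0.007982·24.5570 = 0.2732  (Kellogg)
Σw_i=1.0000  μᵀw=0.1460
σ²=wᵀΣw=λ₁·μ_p+λ₂ = 0.177020·0.146 + -0.007982 = 0.017863 ≈ 0.0179


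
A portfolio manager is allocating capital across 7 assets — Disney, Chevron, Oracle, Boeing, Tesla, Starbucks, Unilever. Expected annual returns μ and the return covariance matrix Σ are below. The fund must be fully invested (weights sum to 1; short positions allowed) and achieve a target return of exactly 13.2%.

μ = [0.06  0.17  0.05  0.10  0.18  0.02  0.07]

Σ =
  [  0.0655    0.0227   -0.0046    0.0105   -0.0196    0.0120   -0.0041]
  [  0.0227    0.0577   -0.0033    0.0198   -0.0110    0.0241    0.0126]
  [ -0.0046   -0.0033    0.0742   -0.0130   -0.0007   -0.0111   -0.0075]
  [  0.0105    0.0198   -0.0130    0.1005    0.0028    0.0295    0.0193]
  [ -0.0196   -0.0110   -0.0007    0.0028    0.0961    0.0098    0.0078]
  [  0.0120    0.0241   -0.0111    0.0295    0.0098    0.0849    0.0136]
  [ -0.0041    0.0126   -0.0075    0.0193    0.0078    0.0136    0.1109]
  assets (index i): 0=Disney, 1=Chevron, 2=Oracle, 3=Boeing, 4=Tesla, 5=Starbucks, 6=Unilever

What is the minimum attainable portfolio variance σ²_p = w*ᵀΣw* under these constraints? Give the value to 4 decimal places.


x=Σ⁻¹μ = [0.6621  3.4926  0.8297  0.6130  2.5107  -1.2738  0.1879]
y=Σ⁻¹𝟙 = [16.1220  9.2106  17.4011  5.6160  13.6666  4.4690  7.2569]
a=μᵀx=1.175848  b=𝟙ᵀx=7.022132  c=𝟙ᵀy=73.742145  D=ac−b²=37.399206
λ₁=(c·0.132−b)/D = (73.742145·0.132−7.022132)/37.399206 = 0.072510
λ₂=(a−b·0.132)/D = (1.175848−7.022132·0.132)/37.399206 = 0.006656
w* = 0.072510·x + 0.006656·y:
  w_0 = 0.072510·0.6621 + 0.006656·16.1220 = 0.1553  (Disney)
  w_1 = 0.072510·3.4926 + 0.006656·9.2106 = 0.3146  (Chevron)
  w_2 = 0.072510·0.8297 + 0.006656·17.4011 = 0.1760  (Oracle)
  w_3 = 0.072510·0.6130 + 0.006656·5.6160 = 0.0818  (Boeing)
  w_4 = 0.072510·2.5107 + 0.006656·13.6666 = 0.2730  (Tesla)
  w_5 = 0.072510·-1.2738 + 0.006656·4.4690 = -0.0626  (Starbucks)
  w_6 = 0.072510·0.1879 + 0.006656·7.2569 = 0.0619  (Unilever)
Σw_i=1.0000  μᵀw=0.1320
σ²=wᵀΣw=λ₁·μ_p+λ₂ = 0.072510·0.132 + 0.006656 = 0.016227 ≈ 0.0162

0.0162


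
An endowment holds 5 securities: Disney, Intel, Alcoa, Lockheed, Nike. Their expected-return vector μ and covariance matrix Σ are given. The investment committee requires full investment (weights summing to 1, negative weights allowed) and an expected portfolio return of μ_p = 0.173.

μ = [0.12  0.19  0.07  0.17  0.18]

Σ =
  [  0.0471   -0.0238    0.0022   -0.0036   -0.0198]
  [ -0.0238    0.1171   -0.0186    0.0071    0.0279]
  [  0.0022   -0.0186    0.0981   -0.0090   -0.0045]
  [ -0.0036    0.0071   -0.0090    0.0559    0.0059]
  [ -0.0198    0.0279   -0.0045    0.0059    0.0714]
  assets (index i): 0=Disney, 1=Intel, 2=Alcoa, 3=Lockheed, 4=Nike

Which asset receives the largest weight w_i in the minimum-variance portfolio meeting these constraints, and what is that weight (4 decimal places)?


Nike (0.3153)

p=Σ⁻¹μ = [4.9508  1.9592  1.3873  3.0214  2.9661]
q=Σ⁻¹𝟙 = [36.1383  12.6240  14.3635  18.9803  18.4311]
a=μᵀp=2.111003  b=𝟙ᵀp=14.284849  c=𝟙ᵀq=100.537237  D=ac−b²=8.177477
λ₁=(c·0.173−b)/D = (100.537237·0.173−14.284849)/8.177477 = 0.380080
λ₂=(a−b·0.173)/D = (2.111003−14.284849·0.173)/8.177477 = -0.044057
w* = 0.380080·p + -0.044057·q:
  w_0 = 0.380080·4.9508 + -0.044057·36.1383 = 0.2896  (Disney)
  w_1 = 0.380080·1.9592 + -0.044057·12.6240 = 0.1885  (Intel)
  w_2 = 0.380080·1.3873 + -0.044057·14.3635 = -0.1055  (Alcoa)
  w_3 = 0.380080·3.0214 + -0.044057·18.9803 = 0.3122  (Lockheed)
  w_4 = 0.380080·2.9661 + -0.044057·18.4311 = 0.3153  (Nike)
Σw_i=1.0000  μᵀw=0.1730
σ²=wᵀΣw=λ₁·μ_p+λ₂ = 0.380080·0.173 + -0.044057 = 0.021697 ≈ 0.0217


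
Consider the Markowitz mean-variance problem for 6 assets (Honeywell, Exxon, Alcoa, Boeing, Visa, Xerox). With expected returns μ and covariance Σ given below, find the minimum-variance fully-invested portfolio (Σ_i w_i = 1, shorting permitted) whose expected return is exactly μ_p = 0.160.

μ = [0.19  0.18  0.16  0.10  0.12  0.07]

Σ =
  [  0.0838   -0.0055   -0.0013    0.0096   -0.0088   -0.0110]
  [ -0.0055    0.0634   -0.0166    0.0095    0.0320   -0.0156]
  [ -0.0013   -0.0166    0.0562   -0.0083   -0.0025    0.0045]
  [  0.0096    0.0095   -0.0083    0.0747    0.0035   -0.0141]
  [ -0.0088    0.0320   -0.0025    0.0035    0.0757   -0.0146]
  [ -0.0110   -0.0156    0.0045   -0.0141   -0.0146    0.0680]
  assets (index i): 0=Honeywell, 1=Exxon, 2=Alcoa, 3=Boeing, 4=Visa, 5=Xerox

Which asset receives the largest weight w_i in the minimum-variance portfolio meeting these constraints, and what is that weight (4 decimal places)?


Exxon (0.3297)

x=Σ⁻¹μ = [2.8761  4.2824  4.1988  1.3547  0.6923  2.6288]
y=Σ⁻¹𝟙 = [16.6234  22.6050  25.5356  15.7025  10.8089  26.4677]
a=μᵀx=2.391658  b=𝟙ᵀx=16.033102  c=𝟙ᵀy=117.743088  D=ac−b²=24.540810
λ₁=(c·0.160−b)/D = (117.743088·0.160−16.033102)/24.540810 = 0.114332
λ₂=(a−b·0.160)/D = (2.391658−16.033102·0.160)/24.540810 = -0.007076
w* = 0.114332·x + -0.007076·y:
  w_0 = 0.114332·2.8761 + -0.007076·16.6234 = 0.2112  (Honeywell)
  w_1 = 0.114332·4.2824 + -0.007076·22.6050 = 0.3297  (Exxon)
  w_2 = 0.114332·4.1988 + -0.007076·25.5356 = 0.2994  (Alcoa)
  w_3 = 0.114332·1.3547 + -0.007076·15.7025 = 0.0438  (Boeing)
  w_4 = 0.114332·0.6923 + -0.007076·10.8089 = 0.0027  (Visa)
  w_5 = 0.114332·2.6288 + -0.007076·26.4677 = 0.1133  (Xerox)
Σw_i=1.0000  μᵀw=0.1600
σ²=wᵀΣw=λ₁·μ_p+λ₂ = 0.114332·0.160 + -0.007076 = 0.011218 ≈ 0.0112


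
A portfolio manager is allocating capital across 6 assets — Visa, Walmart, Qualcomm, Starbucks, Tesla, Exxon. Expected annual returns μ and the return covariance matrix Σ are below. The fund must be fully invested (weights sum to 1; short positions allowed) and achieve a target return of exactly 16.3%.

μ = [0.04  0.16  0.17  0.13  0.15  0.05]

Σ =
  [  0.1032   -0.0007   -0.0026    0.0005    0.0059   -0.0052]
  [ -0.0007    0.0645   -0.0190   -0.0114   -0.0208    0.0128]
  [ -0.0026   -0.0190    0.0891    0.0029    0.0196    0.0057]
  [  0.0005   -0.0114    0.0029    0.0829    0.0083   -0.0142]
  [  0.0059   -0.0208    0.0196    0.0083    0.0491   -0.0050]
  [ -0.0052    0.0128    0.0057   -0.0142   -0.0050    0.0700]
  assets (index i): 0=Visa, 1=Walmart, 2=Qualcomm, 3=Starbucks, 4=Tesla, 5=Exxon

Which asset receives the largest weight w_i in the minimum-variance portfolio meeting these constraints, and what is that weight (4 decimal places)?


Walmart (0.4162)

p=Σ⁻¹μ = [0.2544  4.5600  1.9432  1.7998  3.9155  0.3859]
q=Σ⁻¹𝟙 = [9.3194  26.6584  10.2049  15.2052  25.3386  14.1667]
a=μᵀp=1.910710  b=𝟙ᵀp=12.858743  c=𝟙ᵀq=100.893143  D=ac−b²=27.430258
λ₁=(c·0.163−b)/D = (100.893143·0.163−12.858743)/27.430258 = 0.130762
λ₂=(a−b·0.163)/D = (1.910710−12.858743·0.163)/27.430258 = -0.006754
w* = 0.130762·p + -0.006754·q:
  w_0 = 0.130762·0.2544 + -0.006754·9.3194 = -0.0297  (Visa)
  w_1 = 0.130762·4.5600 + -0.006754·26.6584 = 0.4162  (Walmart)
  w_2 = 0.130762·1.9432 + -0.006754·10.2049 = 0.1852  (Qualcomm)
  w_3 = 0.130762·1.7998 + -0.006754·15.2052 = 0.1326  (Starbucks)
  w_4 = 0.130762·3.9155 + -0.006754·25.3386 = 0.3409  (Tesla)
  w_5 = 0.130762·0.3859 + -0.006754·14.1667 = -0.0452  (Exxon)
Σw_i=1.0000  μᵀw=0.1630
σ²=wᵀΣw=λ₁·μ_p+λ₂ = 0.130762·0.163 + -0.006754 = 0.014560 ≈ 0.0146


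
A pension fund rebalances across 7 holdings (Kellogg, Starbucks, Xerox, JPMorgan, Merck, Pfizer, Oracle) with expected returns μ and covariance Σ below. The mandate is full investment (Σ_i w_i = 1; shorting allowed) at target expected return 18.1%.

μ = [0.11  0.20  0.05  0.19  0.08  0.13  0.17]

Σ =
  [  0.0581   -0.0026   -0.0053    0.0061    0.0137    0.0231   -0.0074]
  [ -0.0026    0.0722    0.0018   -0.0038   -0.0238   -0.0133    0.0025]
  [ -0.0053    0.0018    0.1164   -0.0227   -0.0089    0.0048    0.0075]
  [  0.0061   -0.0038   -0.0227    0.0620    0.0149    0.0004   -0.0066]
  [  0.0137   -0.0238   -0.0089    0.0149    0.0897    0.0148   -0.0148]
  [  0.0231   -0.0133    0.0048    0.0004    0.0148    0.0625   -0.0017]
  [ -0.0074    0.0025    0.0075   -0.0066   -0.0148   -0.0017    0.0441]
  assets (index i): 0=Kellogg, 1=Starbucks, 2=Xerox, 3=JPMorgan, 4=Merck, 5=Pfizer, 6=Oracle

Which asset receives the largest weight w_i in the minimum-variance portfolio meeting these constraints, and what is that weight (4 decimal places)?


Oracle (0.3186)

x=Σ⁻¹μ = [1.1550  3.7430  0.8524  3.5999  1.6510  2.1025  4.8654]
y=Σ⁻¹𝟙 = [12.4996  21.4270  11.4394  19.7554  15.8000  12.0185  30.3354]
a=μᵀx=2.834787  b=𝟙ᵀx=17.969269  c=𝟙ᵀy=123.275257  D=ac−b²=26.564441
λ₁=(c·0.181−b)/D = (123.275257·0.181−17.969269)/26.564441 = 0.163510
λ₂=(a−b·0.181)/D = (2.834787−17.969269·0.181)/26.564441 = -0.015722
w* = 0.163510·x + -0.015722·y:
  w_0 = 0.163510·1.1550 + -0.015722·12.4996 = -0.0077  (Kellogg)
  w_1 = 0.163510·3.7430 + -0.015722·21.4270 = 0.2751  (Starbucks)
  w_2 = 0.163510·0.8524 + -0.015722·11.4394 = -0.0405  (Xerox)
  w_3 = 0.163510·3.5999 + -0.015722·19.7554 = 0.2780  (JPMorgan)
  w_4 = 0.163510·1.6510 + -0.015722·15.8000 = 0.0215  (Merck)
  w_5 = 0.163510·2.1025 + -0.015722·12.0185 = 0.1548  (Pfizer)
  w_6 = 0.163510·4.8654 + -0.015722·30.3354 = 0.3186  (Oracle)
Σw_i=1.0000  μᵀw=0.1810
σ²=wᵀΣw=λ₁·μ_p+λ₂ = 0.163510·0.181 + -0.015722 = 0.013873 ≈ 0.0139


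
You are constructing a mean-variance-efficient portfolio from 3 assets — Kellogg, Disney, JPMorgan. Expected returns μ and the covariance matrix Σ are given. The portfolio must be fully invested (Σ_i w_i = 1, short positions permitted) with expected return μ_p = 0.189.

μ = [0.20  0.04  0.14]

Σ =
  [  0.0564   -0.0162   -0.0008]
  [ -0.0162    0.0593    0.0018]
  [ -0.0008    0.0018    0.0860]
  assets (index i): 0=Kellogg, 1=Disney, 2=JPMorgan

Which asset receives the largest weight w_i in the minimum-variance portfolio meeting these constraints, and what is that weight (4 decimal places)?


Kellogg (0.7663)

x=Σ⁻¹μ = [4.0680  1.7364  1.6294]
y=Σ⁻¹𝟙 = [24.5639  23.2288  11.3702]
a=μᵀx=1.111165  b=𝟙ᵀx=7.433760  c=𝟙ᵀy=59.162916  D=ac−b²=10.478969
λ₁=(c·0.189−b)/D = (59.162916·0.189−7.433760)/10.478969 = 0.357672
λ₂=(a−b·0.189)/D = (1.111165−7.433760·0.189)/10.478969 = -0.028039
w* = 0.357672·x + -0.028039·y:
  w_0 = 0.357672·4.0680 + -0.028039·24.5639 = 0.7663  (Kellogg)
  w_1 = 0.357672·1.7364 + -0.028039·23.2288 = -0.0302  (Disney)
  w_2 = 0.357672·1.6294 + -0.028039·11.3702 = 0.2640  (JPMorgan)
Σw_i=1.0000  μᵀw=0.1890
σ²=wᵀΣw=λ₁·μ_p+λ₂ = 0.357672·0.189 + -0.028039 = 0.039561 ≈ 0.0396


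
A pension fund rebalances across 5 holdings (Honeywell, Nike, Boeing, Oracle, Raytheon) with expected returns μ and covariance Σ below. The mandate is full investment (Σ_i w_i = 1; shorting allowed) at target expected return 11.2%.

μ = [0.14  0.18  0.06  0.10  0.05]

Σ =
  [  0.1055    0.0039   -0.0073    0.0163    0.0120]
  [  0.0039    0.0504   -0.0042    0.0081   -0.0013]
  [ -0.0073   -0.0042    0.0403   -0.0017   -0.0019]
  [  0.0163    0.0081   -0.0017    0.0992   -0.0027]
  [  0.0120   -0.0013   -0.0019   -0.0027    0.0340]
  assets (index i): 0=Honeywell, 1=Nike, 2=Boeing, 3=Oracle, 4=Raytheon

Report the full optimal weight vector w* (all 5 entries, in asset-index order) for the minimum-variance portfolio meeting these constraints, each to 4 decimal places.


x=Σ⁻¹μ = [1.0902  3.6045  2.1533  0.6094  1.3923]
y=Σ⁻¹𝟙 = [5.9490  21.2602  29.9120  8.7096  30.4882]
a=μᵀx=1.061197  b=𝟙ᵀx=8.849794  c=𝟙ᵀy=96.319066  D=ac−b²=23.894697
λ₁=(c·0.112−b)/D = (96.319066·0.112−8.849794)/23.894697 = 0.081103
λ₂=(a−b·0.112)/D = (1.061197−8.849794·0.112)/23.894697 = 0.002930
w* = 0.081103·x + 0.002930·y:
  w_0 = 0.081103·1.0902 + 0.002930·5.9490 = 0.1059  (Honeywell)
  w_1 = 0.081103·3.6045 + 0.002930·21.2602 = 0.3546  (Nike)
  w_2 = 0.081103·2.1533 + 0.002930·29.9120 = 0.2623  (Boeing)
  w_3 = 0.081103·0.6094 + 0.002930·8.7096 = 0.0749  (Oracle)
  w_4 = 0.081103·1.3923 + 0.002930·30.4882 = 0.2023  (Raytheon)
Σw_i=1.0000  μᵀw=0.1120
σ²=wᵀΣw=λ₁·μ_p+λ₂ = 0.081103·0.112 + 0.002930 = 0.012014 ≈ 0.0120

0.1059  0.3546  0.2623  0.0749  0.2023


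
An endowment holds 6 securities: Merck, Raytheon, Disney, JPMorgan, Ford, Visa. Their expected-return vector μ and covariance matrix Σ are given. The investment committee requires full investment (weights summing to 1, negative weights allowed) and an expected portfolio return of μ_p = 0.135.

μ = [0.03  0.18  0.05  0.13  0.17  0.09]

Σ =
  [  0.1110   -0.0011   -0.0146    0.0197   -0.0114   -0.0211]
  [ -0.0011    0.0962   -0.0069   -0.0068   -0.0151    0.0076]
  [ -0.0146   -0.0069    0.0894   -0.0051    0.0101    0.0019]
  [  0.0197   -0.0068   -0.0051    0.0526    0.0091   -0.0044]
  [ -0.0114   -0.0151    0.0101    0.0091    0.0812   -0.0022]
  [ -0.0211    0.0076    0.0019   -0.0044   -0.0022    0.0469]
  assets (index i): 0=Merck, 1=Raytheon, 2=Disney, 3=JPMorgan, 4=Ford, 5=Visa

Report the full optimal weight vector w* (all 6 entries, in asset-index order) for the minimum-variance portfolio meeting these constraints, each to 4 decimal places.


p=Σ⁻¹μ = [0.5975  2.2892  0.6635  2.3857  2.3108  2.1222]
q=Σ⁻¹𝟙 = [14.6536  12.6961  13.3255  16.3371  13.9904  27.5063]
a=μᵀp=1.357134  b=𝟙ᵀp=10.368940  c=𝟙ᵀq=98.509003  D=ac−b²=26.174990
λ₁=(c·0.135−b)/D = (98.509003·0.135−10.368940)/26.174990 = 0.111930
λ₂=(a−b·0.135)/D = (1.357134−10.368940·0.135)/26.174990 = -0.001630
w* = 0.111930·p + -0.001630·q:
  w_0 = 0.111930·0.5975 + -0.001630·14.6536 = 0.0430  (Merck)
  w_1 = 0.111930·2.2892 + -0.001630·12.6961 = 0.2355  (Raytheon)
  w_2 = 0.111930·0.6635 + -0.001630·13.3255 = 0.0525  (Disney)
  w_3 = 0.111930·2.3857 + -0.001630·16.3371 = 0.2404  (JPMorgan)
  w_4 = 0.111930·2.3108 + -0.001630·13.9904 = 0.2358  (Ford)
  w_5 = 0.111930·2.1222 + -0.001630·27.5063 = 0.1927  (Visa)
Σw_i=1.0000  μᵀw=0.1350
σ²=wᵀΣw=λ₁·μ_p+λ₂ = 0.111930·0.135 + -0.001630 = 0.013480 ≈ 0.0135

0.0430  0.2355  0.0525  0.2404  0.2358  0.1927


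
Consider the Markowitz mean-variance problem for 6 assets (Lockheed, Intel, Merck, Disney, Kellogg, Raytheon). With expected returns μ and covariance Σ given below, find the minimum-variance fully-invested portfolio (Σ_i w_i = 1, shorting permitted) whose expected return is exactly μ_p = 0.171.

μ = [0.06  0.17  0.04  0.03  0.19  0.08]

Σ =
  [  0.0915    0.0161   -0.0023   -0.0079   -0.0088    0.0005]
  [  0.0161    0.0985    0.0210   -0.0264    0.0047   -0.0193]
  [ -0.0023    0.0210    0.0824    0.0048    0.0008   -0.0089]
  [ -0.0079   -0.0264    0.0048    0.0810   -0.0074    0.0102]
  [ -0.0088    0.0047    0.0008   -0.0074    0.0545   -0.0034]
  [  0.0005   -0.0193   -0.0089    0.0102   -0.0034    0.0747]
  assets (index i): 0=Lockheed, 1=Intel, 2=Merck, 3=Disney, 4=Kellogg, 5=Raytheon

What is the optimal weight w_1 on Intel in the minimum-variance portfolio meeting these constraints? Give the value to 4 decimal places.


x=Σ⁻¹μ = [0.7480  2.0670  0.0439  1.2504  3.6979  1.6028]
y=Σ⁻¹𝟙 = [12.4785  12.7662  9.7921  17.1243  22.4704  16.4529]
a=μᵀx=1.266360  b=𝟙ᵀx=9.409981  c=𝟙ᵀy=91.084329  D=ac−b²=26.797813
λ₁=(c·0.171−b)/D = (91.084329·0.171−9.409981)/26.797813 = 0.230072
λ₂=(a−b·0.171)/D = (1.266360−9.409981·0.171)/26.797813 = -0.012790
w* = 0.230072·x + -0.012790·y:
  w_0 = 0.230072·0.7480 + -0.012790·12.4785 = 0.0125  (Lockheed)
  w_1 = 0.230072·2.0670 + -0.012790·12.7662 = 0.3123  (Intel)
  w_2 = 0.230072·0.0439 + -0.012790·9.7921 = -0.1151  (Merck)
  w_3 = 0.230072·1.2504 + -0.012790·17.1243 = 0.0687  (Disney)
  w_4 = 0.230072·3.6979 + -0.012790·22.4704 = 0.5634  (Kellogg)
  w_5 = 0.230072·1.6028 + -0.012790·16.4529 = 0.1583  (Raytheon)
Σw_i=1.0000  μᵀw=0.1710
σ²=wᵀΣw=λ₁·μ_p+λ₂ = 0.230072·0.171 + -0.012790 = 0.026552 ≈ 0.0266

0.3123


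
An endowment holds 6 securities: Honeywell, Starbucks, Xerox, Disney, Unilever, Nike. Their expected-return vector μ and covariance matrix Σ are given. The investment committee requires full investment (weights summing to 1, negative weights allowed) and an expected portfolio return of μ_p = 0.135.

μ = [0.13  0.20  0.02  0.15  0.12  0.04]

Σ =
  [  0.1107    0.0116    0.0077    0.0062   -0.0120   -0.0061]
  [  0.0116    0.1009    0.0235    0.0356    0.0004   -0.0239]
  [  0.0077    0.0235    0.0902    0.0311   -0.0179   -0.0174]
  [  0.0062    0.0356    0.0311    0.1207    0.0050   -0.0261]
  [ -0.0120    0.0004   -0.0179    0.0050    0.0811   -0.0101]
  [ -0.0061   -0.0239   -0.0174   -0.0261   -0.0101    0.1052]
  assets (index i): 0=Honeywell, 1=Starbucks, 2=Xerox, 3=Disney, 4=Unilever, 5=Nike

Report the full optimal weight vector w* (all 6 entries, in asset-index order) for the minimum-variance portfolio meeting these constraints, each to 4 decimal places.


g=Σ⁻¹μ = [1.1940  1.8473  -0.0728  0.8505  1.7325  1.2344]
h=Σ⁻¹𝟙 = [9.9510  7.8734  13.4766  4.9079  18.5656  17.1005]
a=μᵀg=0.908072  b=𝟙ᵀg=6.785910  c=𝟙ᵀh=71.874981  D=ac−b²=19.219070
λ₁=(c·0.135−b)/D = (71.874981·0.135−6.785910)/19.219070 = 0.151787
λ₂=(a−b·0.135)/D = (0.908072−6.785910·0.135)/19.219070 = -0.000418
w* = 0.151787·g + -0.000418·h:
  w_0 = 0.151787·1.1940 + -0.000418·9.9510 = 0.1771  (Honeywell)
  w_1 = 0.151787·1.8473 + -0.000418·7.8734 = 0.2771  (Starbucks)
  w_2 = 0.151787·-0.0728 + -0.000418·13.4766 = -0.0167  (Xerox)
  w_3 = 0.151787·0.8505 + -0.000418·4.9079 = 0.1270  (Disney)
  w_4 = 0.151787·1.7325 + -0.000418·18.5656 = 0.2552  (Unilever)
  w_5 = 0.151787·1.2344 + -0.000418·17.1005 = 0.1802  (Nike)
Σw_i=1.0000  μᵀw=0.1350
σ²=wᵀΣw=λ₁·μ_p+λ₂ = 0.151787·0.135 + -0.000418 = 0.020074 ≈ 0.0201

0.1771  0.2771  -0.0167  0.1270  0.2552  0.1802


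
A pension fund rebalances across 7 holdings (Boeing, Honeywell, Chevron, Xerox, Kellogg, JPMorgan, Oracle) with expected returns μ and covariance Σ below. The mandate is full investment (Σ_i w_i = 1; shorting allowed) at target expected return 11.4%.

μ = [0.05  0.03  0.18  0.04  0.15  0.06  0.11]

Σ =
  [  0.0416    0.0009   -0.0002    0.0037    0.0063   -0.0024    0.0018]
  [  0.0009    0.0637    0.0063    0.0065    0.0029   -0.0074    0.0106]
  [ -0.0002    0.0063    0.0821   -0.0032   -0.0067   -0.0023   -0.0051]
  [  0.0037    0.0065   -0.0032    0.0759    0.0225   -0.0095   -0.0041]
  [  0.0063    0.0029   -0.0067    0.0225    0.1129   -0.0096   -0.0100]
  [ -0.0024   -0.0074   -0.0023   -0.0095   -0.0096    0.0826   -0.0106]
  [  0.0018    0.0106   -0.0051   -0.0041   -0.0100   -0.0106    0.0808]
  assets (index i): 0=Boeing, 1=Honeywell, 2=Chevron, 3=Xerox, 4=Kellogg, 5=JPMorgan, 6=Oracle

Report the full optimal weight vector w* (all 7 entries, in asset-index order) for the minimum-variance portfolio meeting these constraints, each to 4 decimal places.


u=Σ⁻¹μ = [0.9277  -0.0676  2.5017  0.3740  1.6305  1.2930  1.8979]
v=Σ⁻¹𝟙 = [21.8542  11.9704  13.9723  12.2630  8.6542  18.5868  15.3326]
a=μᵀu=1.040550  b=𝟙ᵀu=8.557294  c=𝟙ᵀv=102.633650  D=ac−b²=33.568180
λ₁=(c·0.114−b)/D = (102.633650·0.114−8.557294)/33.568180 = 0.093629
λ₂=(a−b·0.114)/D = (1.040550−8.557294·0.114)/33.568180 = 0.001937
w* = 0.093629·u + 0.001937·v:
  w_0 = 0.093629·0.9277 + 0.001937·21.8542 = 0.1292  (Boeing)
  w_1 = 0.093629·-0.0676 + 0.001937·11.9704 = 0.0169  (Honeywell)
  w_2 = 0.093629·2.5017 + 0.001937·13.9723 = 0.2613  (Chevron)
  w_3 = 0.093629·0.3740 + 0.001937·12.2630 = 0.0588  (Xerox)
  w_4 = 0.093629·1.6305 + 0.001937·8.6542 = 0.1694  (Kellogg)
  w_5 = 0.093629·1.2930 + 0.001937·18.5868 = 0.1571  (JPMorgan)
  w_6 = 0.093629·1.8979 + 0.001937·15.3326 = 0.2074  (Oracle)
Σw_i=1.0000  μᵀw=0.1140
σ²=wᵀΣw=λ₁·μ_p+λ₂ = 0.093629·0.114 + 0.001937 = 0.012611 ≈ 0.0126

0.1292  0.0169  0.2613  0.0588  0.1694  0.1571  0.2074


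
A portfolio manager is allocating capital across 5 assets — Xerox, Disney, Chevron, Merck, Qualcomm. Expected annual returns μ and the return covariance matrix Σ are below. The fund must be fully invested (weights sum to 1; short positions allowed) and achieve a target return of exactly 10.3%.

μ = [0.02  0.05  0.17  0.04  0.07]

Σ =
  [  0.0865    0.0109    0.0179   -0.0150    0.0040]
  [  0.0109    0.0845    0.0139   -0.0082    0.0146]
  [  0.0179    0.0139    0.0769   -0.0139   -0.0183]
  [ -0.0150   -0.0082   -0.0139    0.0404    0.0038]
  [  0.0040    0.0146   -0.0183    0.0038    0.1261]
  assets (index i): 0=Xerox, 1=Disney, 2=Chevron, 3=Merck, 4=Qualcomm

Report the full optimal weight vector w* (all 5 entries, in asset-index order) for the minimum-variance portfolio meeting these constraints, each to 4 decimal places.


0.0107  0.0443  0.4487  0.3483  0.1480

p=Σ⁻¹μ = [-0.0770  0.1793  2.7412  1.8584  0.8786]
q=Σ⁻¹𝟙 = [12.8622  9.6336  16.7068  36.5043  7.7313]
a=μᵀp=0.609261  b=𝟙ᵀp=5.580442  c=𝟙ᵀq=83.438195  D=ac−b²=19.694316
λ₁=(c·0.103−b)/D = (83.438195·0.103−5.580442)/19.694316 = 0.153023
λ₂=(a−b·0.103)/D = (0.609261−5.580442·0.103)/19.694316 = 0.001751
w* = 0.153023·p + 0.001751·q:
  w_0 = 0.153023·-0.0770 + 0.001751·12.8622 = 0.0107  (Xerox)
  w_1 = 0.153023·0.1793 + 0.001751·9.6336 = 0.0443  (Disney)
  w_2 = 0.153023·2.7412 + 0.001751·16.7068 = 0.4487  (Chevron)
  w_3 = 0.153023·1.8584 + 0.001751·36.5043 = 0.3483  (Merck)
  w_4 = 0.153023·0.8786 + 0.001751·7.7313 = 0.1480  (Qualcomm)
Σw_i=1.0000  μᵀw=0.1030
σ²=wᵀΣw=λ₁·μ_p+λ₂ = 0.153023·0.103 + 0.001751 = 0.017512 ≈ 0.0175


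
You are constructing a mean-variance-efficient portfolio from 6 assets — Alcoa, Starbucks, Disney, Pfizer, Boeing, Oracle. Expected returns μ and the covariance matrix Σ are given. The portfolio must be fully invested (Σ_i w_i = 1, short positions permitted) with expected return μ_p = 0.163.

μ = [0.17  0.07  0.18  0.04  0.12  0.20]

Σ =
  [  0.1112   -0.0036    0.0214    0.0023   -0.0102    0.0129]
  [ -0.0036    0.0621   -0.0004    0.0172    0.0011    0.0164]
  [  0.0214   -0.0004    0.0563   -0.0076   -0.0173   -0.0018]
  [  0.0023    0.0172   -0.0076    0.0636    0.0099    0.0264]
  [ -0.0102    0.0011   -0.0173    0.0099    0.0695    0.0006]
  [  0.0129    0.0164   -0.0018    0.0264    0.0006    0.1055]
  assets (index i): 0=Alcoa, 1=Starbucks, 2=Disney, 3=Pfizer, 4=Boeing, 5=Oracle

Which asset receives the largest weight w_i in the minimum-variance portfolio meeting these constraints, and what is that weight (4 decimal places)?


Disney (0.3901)

u=Σ⁻¹μ = [0.8905  0.7746  3.7378  -0.3516  2.8100  1.8022]
v=Σ⁻¹𝟙 = [5.9921  12.2634  23.0124  10.0139  19.3358  4.6165]
a=μᵀu=1.561984  b=𝟙ᵀu=9.663473  c=𝟙ᵀv=75.234066  D=ac−b²=24.131737
λ₁=(c·0.163−b)/D = (75.234066·0.163−9.663473)/24.131737 = 0.107729
λ₂=(a−b·0.163)/D = (1.561984−9.663473·0.163)/24.131737 = -0.000545
w* = 0.107729·u + -0.000545·v:
  w_0 = 0.107729·0.8905 + -0.000545·5.9921 = 0.0927  (Alcoa)
  w_1 = 0.107729·0.7746 + -0.000545·12.2634 = 0.0768  (Starbucks)
  w_2 = 0.107729·3.7378 + -0.000545·23.0124 = 0.3901  (Disney)
  w_3 = 0.107729·-0.3516 + -0.000545·10.0139 = -0.0433  (Pfizer)
  w_4 = 0.107729·2.8100 + -0.000545·19.3358 = 0.2922  (Boeing)
  w_5 = 0.107729·1.8022 + -0.000545·4.6165 = 0.1916  (Oracle)
Σw_i=1.0000  μᵀw=0.1630
σ²=wᵀΣw=λ₁·μ_p+λ₂ = 0.107729·0.163 + -0.000545 = 0.017014 ≈ 0.0170


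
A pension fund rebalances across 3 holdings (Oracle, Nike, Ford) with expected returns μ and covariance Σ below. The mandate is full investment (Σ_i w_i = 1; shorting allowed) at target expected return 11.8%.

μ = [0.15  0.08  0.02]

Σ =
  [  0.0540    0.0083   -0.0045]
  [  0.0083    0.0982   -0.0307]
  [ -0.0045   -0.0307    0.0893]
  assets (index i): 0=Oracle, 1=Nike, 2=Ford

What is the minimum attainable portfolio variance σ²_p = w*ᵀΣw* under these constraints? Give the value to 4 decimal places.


0.0289

u=Σ⁻¹μ = [2.7100  0.7824  0.6295]
v=Σ⁻¹𝟙 = [17.7803  13.9620  16.8941]
a=μᵀu=0.481680  b=𝟙ᵀu=4.121898  c=𝟙ᵀv=48.636530  D=ac−b²=6.437188
λ₁=(c·0.118−b)/D = (48.636530·0.118−4.121898)/6.437188 = 0.251230
λ₂=(a−b·0.118)/D = (0.481680−4.121898·0.118)/6.437188 = -0.000731
w* = 0.251230·u + -0.000731·v:
  w_0 = 0.251230·2.7100 + -0.000731·17.7803 = 0.6678  (Oracle)
  w_1 = 0.251230·0.7824 + -0.000731·13.9620 = 0.1864  (Nike)
  w_2 = 0.251230·0.6295 + -0.000731·16.8941 = 0.1458  (Ford)
Σw_i=1.0000  μᵀw=0.1180
σ²=wᵀΣw=λ₁·μ_p+λ₂ = 0.251230·0.118 + -0.000731 = 0.028914 ≈ 0.0289


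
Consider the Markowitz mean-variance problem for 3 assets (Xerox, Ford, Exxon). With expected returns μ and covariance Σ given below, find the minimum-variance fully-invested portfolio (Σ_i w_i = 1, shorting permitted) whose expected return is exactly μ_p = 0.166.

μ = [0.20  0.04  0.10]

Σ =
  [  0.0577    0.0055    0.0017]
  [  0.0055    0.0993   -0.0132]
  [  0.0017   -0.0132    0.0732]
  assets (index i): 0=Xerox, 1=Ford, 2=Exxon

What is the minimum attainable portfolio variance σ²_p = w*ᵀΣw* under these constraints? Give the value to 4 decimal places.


x=Σ⁻¹μ = [3.3884  0.3958  1.3588]
y=Σ⁻¹𝟙 = [15.8091  11.2313  15.3194]
a=μᵀx=0.829399  b=𝟙ᵀx=5.143007  c=𝟙ᵀy=42.359737  D=ac−b²=8.682613
λ₁=(c·0.166−b)/D = (42.359737·0.166−5.143007)/8.682613 = 0.217528
λ₂=(a−b·0.166)/D = (0.829399−5.143007·0.166)/8.682613 = -0.002803
w* = 0.217528·x + -0.002803·y:
  w_0 = 0.217528·3.3884 + -0.002803·15.8091 = 0.6928  (Xerox)
  w_1 = 0.217528·0.3958 + -0.002803·11.2313 = 0.0546  (Ford)
  w_2 = 0.217528·1.3588 + -0.002803·15.3194 = 0.2526  (Exxon)
Σw_i=1.0000  μᵀw=0.1660
σ²=wᵀΣw=λ₁·μ_p+λ₂ = 0.217528·0.166 + -0.002803 = 0.033306 ≈ 0.0333

0.0333


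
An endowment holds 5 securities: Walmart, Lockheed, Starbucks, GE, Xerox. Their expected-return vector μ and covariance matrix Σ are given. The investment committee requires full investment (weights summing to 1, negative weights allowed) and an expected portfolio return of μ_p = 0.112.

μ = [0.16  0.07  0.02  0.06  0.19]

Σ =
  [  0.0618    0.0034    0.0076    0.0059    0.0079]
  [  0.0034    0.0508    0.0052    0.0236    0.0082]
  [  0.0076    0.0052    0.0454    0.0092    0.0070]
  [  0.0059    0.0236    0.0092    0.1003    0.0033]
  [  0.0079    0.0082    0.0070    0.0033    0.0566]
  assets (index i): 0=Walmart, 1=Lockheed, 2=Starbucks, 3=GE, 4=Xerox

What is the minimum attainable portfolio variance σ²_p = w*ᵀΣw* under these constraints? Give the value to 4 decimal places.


0.0180

x=Σ⁻¹μ = [2.2077  0.6797  -0.5216  0.2576  2.9998]
y=Σ⁻¹𝟙 = [11.5639  13.3698  15.8526  4.2982  11.9057]
a=μᵀx=0.975788  b=𝟙ᵀx=5.623130  c=𝟙ᵀy=56.990173  D=ac−b²=23.990750
λ₁=(c·0.112−b)/D = (56.990173·0.112−5.623130)/23.990750 = 0.031669
λ₂=(a−b·0.112)/D = (0.975788−5.623130·0.112)/23.990750 = 0.014422
w* = 0.031669·x + 0.014422·y:
  w_0 = 0.031669·2.2077 + 0.014422·11.5639 = 0.2367  (Walmart)
  w_1 = 0.031669·0.6797 + 0.014422·13.3698 = 0.2143  (Lockheed)
  w_2 = 0.031669·-0.5216 + 0.014422·15.8526 = 0.2121  (Starbucks)
  w_3 = 0.031669·0.2576 + 0.014422·4.2982 = 0.0701  (GE)
  w_4 = 0.031669·2.9998 + 0.014422·11.9057 = 0.2667  (Xerox)
Σw_i=1.0000  μᵀw=0.1120
σ²=wᵀΣw=λ₁·μ_p+λ₂ = 0.031669·0.112 + 0.014422 = 0.017969 ≈ 0.0180


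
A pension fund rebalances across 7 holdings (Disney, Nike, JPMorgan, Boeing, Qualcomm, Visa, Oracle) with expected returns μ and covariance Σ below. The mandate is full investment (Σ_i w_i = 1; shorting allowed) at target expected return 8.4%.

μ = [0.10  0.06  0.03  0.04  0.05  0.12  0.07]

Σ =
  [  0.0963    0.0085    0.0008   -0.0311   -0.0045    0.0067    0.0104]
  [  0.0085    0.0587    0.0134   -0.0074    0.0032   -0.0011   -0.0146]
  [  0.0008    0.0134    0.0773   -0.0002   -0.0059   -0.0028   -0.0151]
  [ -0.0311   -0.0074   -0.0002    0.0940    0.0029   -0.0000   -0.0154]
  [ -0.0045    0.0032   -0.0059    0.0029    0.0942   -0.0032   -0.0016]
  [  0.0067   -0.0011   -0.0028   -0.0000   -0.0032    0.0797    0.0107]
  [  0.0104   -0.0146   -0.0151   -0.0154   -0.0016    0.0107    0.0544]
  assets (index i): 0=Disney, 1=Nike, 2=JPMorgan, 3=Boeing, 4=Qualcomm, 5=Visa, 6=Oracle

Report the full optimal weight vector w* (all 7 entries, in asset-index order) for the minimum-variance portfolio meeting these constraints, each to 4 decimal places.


g=Σ⁻¹μ = [1.0442  1.2912  0.5776  1.1312  0.6094  1.2542  1.6855]
h=Σ⁻¹𝟙 = [11.7072  21.4809  16.4118  20.9605  11.6517  8.7389  31.0223]
a=μᵀg=0.543416  b=𝟙ᵀg=7.593167  c=𝟙ᵀh=121.973371  D=ac−b²=8.626148
λ₁=(c·0.084−b)/D = (121.973371·0.084−7.593167)/8.626148 = 0.307506
λ₂=(a−b·0.084)/D = (0.543416−7.593167·0.084)/8.626148 = -0.010945
w* = 0.307506·g + -0.010945·h:
  w_0 = 0.307506·1.0442 + -0.010945·11.7072 = 0.1930  (Disney)
  w_1 = 0.307506·1.2912 + -0.010945·21.4809 = 0.1620  (Nike)
  w_2 = 0.307506·0.5776 + -0.010945·16.4118 = -0.0020  (JPMorgan)
  w_3 = 0.307506·1.1312 + -0.010945·20.9605 = 0.1184  (Boeing)
  w_4 = 0.307506·0.6094 + -0.010945·11.6517 = 0.0599  (Qualcomm)
  w_5 = 0.307506·1.2542 + -0.010945·8.7389 = 0.2900  (Visa)
  w_6 = 0.307506·1.6855 + -0.010945·31.0223 = 0.1788  (Oracle)
Σw_i=1.0000  μᵀw=0.0840
σ²=wᵀΣw=λ₁·μ_p+λ₂ = 0.307506·0.084 + -0.010945 = 0.014886 ≈ 0.0149

0.1930  0.1620  -0.0020  0.1184  0.0599  0.2900  0.1788


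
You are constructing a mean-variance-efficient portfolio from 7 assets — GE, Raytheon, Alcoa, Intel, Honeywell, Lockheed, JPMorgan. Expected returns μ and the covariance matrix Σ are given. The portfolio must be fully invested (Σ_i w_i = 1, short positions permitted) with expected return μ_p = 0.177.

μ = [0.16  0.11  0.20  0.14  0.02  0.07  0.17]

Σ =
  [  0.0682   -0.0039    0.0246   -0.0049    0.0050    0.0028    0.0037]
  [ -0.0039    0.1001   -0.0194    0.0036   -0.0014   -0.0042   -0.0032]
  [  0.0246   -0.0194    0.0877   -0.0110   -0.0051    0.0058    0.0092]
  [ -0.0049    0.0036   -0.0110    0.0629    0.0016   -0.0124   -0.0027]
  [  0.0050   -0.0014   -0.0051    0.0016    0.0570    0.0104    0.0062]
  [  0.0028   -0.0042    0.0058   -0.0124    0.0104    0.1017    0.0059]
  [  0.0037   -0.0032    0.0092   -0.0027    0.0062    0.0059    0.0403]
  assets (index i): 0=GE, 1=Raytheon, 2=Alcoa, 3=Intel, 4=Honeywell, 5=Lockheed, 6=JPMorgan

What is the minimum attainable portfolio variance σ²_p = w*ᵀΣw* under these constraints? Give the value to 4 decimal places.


g=Σ⁻¹μ = [1.6790  1.6110  2.0708  2.9441  -0.2083  0.7480  3.8392]
h=Σ⁻¹𝟙 = [10.0352  13.2241  12.1399  20.4032  13.6138  9.3412  20.0762]
a=μᵀg=1.973040  b=𝟙ᵀg=12.683817  c=𝟙ᵀh=98.833531  D=ac−b²=34.123259
λ₁=(c·0.177−b)/D = (98.833531·0.177−12.683817)/34.123259 = 0.140951
λ₂=(a−b·0.177)/D = (1.973040−12.683817·0.177)/34.123259 = -0.007971
w* = 0.140951·g + -0.007971·h:
  w_0 = 0.140951·1.6790 + -0.007971·10.0352 = 0.1567  (GE)
  w_1 = 0.140951·1.6110 + -0.007971·13.2241 = 0.1217  (Raytheon)
  w_2 = 0.140951·2.0708 + -0.007971·12.1399 = 0.1951  (Alcoa)
  w_3 = 0.140951·2.9441 + -0.007971·20.4032 = 0.2523  (Intel)
  w_4 = 0.140951·-0.2083 + -0.007971·13.6138 = -0.1379  (Honeywell)
  w_5 = 0.140951·0.7480 + -0.007971·9.3412 = 0.0310  (Lockheed)
  w_6 = 0.140951·3.8392 + -0.007971·20.0762 = 0.3811  (JPMorgan)
Σw_i=1.0000  μᵀw=0.1770
σ²=wᵀΣw=λ₁·μ_p+λ₂ = 0.140951·0.177 + -0.007971 = 0.016977 ≈ 0.0170

0.0170


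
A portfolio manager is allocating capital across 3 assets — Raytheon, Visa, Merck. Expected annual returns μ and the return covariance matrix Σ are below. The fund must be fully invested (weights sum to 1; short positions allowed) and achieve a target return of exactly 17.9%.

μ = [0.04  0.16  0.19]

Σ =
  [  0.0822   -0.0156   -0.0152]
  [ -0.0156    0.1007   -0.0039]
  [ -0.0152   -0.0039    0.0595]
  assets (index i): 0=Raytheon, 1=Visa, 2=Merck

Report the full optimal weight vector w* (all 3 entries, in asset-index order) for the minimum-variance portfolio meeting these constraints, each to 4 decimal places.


0.0114  0.3097  0.6789

x=Σ⁻¹μ = [1.5486  1.9728  3.7182]
y=Σ⁻¹𝟙 = [18.9418  13.7380  22.5461]
a=μᵀx=1.084041  b=𝟙ᵀx=7.239520  c=𝟙ᵀy=55.225940  D=ac−b²=7.456558
λ₁=(c·0.179−b)/D = (55.225940·0.179−7.239520)/7.456558 = 0.354845
λ₂=(a−b·0.179)/D = (1.084041−7.239520·0.179)/7.456558 = -0.028409
w* = 0.354845·x + -0.028409·y:
  w_0 = 0.354845·1.5486 + -0.028409·18.9418 = 0.0114  (Raytheon)
  w_1 = 0.354845·1.9728 + -0.028409·13.7380 = 0.3097  (Visa)
  w_2 = 0.354845·3.7182 + -0.028409·22.5461 = 0.6789  (Merck)
Σw_i=1.0000  μᵀw=0.1790
σ²=wᵀΣw=λ₁·μ_p+λ₂ = 0.354845·0.179 + -0.028409 = 0.035108 ≈ 0.0351


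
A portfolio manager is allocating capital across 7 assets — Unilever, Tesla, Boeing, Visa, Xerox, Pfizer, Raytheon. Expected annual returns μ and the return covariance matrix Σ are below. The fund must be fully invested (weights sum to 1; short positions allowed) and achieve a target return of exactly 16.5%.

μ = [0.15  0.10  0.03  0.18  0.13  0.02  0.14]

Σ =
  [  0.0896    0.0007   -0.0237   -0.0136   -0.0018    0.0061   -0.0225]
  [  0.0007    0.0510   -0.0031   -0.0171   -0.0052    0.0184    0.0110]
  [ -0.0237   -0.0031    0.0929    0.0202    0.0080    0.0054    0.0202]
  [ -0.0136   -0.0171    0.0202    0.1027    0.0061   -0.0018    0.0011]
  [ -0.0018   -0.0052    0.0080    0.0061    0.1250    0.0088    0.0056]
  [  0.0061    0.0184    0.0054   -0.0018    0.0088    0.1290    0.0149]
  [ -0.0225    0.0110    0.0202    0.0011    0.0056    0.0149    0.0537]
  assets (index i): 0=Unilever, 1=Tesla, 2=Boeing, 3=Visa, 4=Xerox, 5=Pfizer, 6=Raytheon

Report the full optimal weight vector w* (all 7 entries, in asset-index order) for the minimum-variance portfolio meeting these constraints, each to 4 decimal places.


p=Σ⁻¹μ = [2.9231  2.3521  -0.1832  2.4597  0.9684  -0.7440  3.4740]
q=Σ⁻¹𝟙 = [20.0353  20.8443  9.0483  13.4891  7.0344  1.0780  18.0343]
a=μᵀp=1.708292  b=𝟙ᵀp=11.250046  c=𝟙ᵀq=89.563625  D=ac−b²=26.437257
λ₁=(c·0.165−b)/D = (89.563625·0.165−11.250046)/26.437257 = 0.133446
λ₂=(a−b·0.165)/D = (1.708292−11.250046·0.165)/26.437257 = -0.005597
w* = 0.133446·p + -0.005597·q:
  w_0 = 0.133446·2.9231 + -0.005597·20.0353 = 0.2779  (Unilever)
  w_1 = 0.133446·2.3521 + -0.005597·20.8443 = 0.1972  (Tesla)
  w_2 = 0.133446·-0.1832 + -0.005597·9.0483 = -0.0751  (Boeing)
  w_3 = 0.133446·2.4597 + -0.005597·13.4891 = 0.2527  (Visa)
  w_4 = 0.133446·0.9684 + -0.005597·7.0344 = 0.0899  (Xerox)
  w_5 = 0.133446·-0.7440 + -0.005597·1.0780 = -0.1053  (Pfizer)
  w_6 = 0.133446·3.4740 + -0.005597·18.0343 = 0.3627  (Raytheon)
Σw_i=1.0000  μᵀw=0.1650
σ²=wᵀΣw=λ₁·μ_p+λ₂ = 0.133446·0.165 + -0.005597 = 0.016422 ≈ 0.0164

0.2779  0.1972  -0.0751  0.2527  0.0899  -0.1053  0.3627


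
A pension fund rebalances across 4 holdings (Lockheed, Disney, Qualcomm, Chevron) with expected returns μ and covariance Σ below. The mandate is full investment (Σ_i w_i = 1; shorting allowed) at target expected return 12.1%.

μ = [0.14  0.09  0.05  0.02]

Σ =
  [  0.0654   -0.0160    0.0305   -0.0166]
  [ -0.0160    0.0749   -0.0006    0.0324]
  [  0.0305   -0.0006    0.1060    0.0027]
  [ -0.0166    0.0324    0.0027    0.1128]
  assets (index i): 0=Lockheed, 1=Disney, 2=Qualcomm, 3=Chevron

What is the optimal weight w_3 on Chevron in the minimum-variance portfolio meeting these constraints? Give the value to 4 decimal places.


x=Σ⁻¹μ = [2.7326  1.7460  -0.3069  0.0853]
y=Σ⁻¹𝟙 = [18.8336  14.1732  3.9047  7.4724]
a=μᵀx=0.526062  b=𝟙ᵀx=4.256983  c=𝟙ᵀy=44.383967  D=ac−b²=5.226800
λ₁=(c·0.121−b)/D = (44.383967·0.121−4.256983)/5.226800 = 0.213032
λ₂=(a−b·0.121)/D = (0.526062−4.256983·0.121)/5.226800 = 0.002098
w* = 0.213032·x + 0.002098·y:
  w_0 = 0.213032·2.7326 + 0.002098·18.8336 = 0.6216  (Lockheed)
  w_1 = 0.213032·1.7460 + 0.002098·14.1732 = 0.4017  (Disney)
  w_2 = 0.213032·-0.3069 + 0.002098·3.9047 = -0.0572  (Qualcomm)
  w_3 = 0.213032·0.0853 + 0.002098·7.4724 = 0.0338  (Chevron)
Σw_i=1.0000  μᵀw=0.1210
σ²=wᵀΣw=λ₁·μ_p+λ₂ = 0.213032·0.121 + 0.002098 = 0.027875 ≈ 0.0279

0.0338


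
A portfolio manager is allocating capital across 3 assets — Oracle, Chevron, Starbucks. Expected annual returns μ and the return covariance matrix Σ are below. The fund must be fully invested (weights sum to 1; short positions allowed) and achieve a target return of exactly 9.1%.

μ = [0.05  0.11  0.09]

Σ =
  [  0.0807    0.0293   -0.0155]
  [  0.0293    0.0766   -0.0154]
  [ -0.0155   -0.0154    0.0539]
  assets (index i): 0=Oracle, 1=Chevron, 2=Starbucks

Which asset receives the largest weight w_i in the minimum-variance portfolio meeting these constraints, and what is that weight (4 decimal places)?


x=Σ⁻¹μ = [0.4304  1.7314  2.2882]
y=Σ⁻¹𝟙 = [12.4812  13.5081  26.0016]
a=μᵀx=0.417919  b=𝟙ᵀx=4.450099  c=𝟙ᵀy=51.990950  D=ac−b²=1.924647
λ₁=(c·0.091−b)/D = (51.990950·0.091−4.450099)/1.924647 = 0.146041
λ₂=(a−b·0.091)/D = (0.417919−4.450099·0.091)/1.924647 = 0.006734
w* = 0.146041·x + 0.006734·y:
  w_0 = 0.146041·0.4304 + 0.006734·12.4812 = 0.1469  (Oracle)
  w_1 = 0.146041·1.7314 + 0.006734·13.5081 = 0.3438  (Chevron)
  w_2 = 0.146041·2.2882 + 0.006734·26.0016 = 0.5093  (Starbucks)
Σw_i=1.0000  μᵀw=0.0910
σ²=wᵀΣw=λ₁·μ_p+λ₂ = 0.146041·0.091 + 0.006734 = 0.020024 ≈ 0.0200

Starbucks (0.5093)


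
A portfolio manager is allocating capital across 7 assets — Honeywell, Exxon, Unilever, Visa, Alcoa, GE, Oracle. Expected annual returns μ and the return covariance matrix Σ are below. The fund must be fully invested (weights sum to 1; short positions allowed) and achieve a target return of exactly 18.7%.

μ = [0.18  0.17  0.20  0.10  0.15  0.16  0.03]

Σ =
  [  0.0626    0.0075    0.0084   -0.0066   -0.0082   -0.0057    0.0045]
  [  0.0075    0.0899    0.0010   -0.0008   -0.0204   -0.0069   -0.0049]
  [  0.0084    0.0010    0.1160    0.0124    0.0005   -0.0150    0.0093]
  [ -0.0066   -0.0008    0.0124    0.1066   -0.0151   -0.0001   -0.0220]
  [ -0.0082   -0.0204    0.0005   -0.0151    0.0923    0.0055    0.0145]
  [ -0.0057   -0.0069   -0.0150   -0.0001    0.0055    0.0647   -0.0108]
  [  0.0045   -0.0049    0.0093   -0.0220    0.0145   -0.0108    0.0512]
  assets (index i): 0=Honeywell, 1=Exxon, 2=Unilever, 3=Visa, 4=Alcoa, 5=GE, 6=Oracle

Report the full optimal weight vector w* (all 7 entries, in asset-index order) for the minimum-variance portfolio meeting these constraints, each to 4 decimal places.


0.2687  0.1942  0.1769  0.0414  0.2039  0.2468  -0.1318

u=Σ⁻¹μ = [3.0543  2.4671  1.6727  1.4764  2.3280  3.3529  0.9321]
v=Σ⁻¹𝟙 = [16.9385  16.0355  6.2189  17.2975  13.0082  23.5555  27.1649]
a=μᵀu=2.364988  b=𝟙ᵀu=15.283544  c=𝟙ᵀv=120.218939  D=ac−b²=50.729638
λ₁=(c·0.187−b)/D = (120.218939·0.187−15.283544)/50.729638 = 0.141878
λ₂=(a−b·0.187)/D = (2.364988−15.283544·0.187)/50.729638 = -0.009719
w* = 0.141878·u + -0.009719·v:
  w_0 = 0.141878·3.0543 + -0.009719·16.9385 = 0.2687  (Honeywell)
  w_1 = 0.141878·2.4671 + -0.009719·16.0355 = 0.1942  (Exxon)
  w_2 = 0.141878·1.6727 + -0.009719·6.2189 = 0.1769  (Unilever)
  w_3 = 0.141878·1.4764 + -0.009719·17.2975 = 0.0414  (Visa)
  w_4 = 0.141878·2.3280 + -0.009719·13.0082 = 0.2039  (Alcoa)
  w_5 = 0.141878·3.3529 + -0.009719·23.5555 = 0.2468  (GE)
  w_6 = 0.141878·0.9321 + -0.009719·27.1649 = -0.1318  (Oracle)
Σw_i=1.0000  μᵀw=0.1870
σ²=wᵀΣw=λ₁·μ_p+λ₂ = 0.141878·0.187 + -0.009719 = 0.016812 ≈ 0.0168
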